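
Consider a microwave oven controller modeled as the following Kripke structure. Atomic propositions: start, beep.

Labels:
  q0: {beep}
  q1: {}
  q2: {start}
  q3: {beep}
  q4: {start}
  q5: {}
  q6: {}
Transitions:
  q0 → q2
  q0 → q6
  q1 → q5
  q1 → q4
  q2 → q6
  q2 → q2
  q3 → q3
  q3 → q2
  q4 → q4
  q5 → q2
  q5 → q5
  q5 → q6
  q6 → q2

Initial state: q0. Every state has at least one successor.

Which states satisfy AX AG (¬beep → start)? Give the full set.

{q4}

States satisfying AG (¬beep → start): {q4}.
States satisfying AX AG (¬beep → start): {q4}.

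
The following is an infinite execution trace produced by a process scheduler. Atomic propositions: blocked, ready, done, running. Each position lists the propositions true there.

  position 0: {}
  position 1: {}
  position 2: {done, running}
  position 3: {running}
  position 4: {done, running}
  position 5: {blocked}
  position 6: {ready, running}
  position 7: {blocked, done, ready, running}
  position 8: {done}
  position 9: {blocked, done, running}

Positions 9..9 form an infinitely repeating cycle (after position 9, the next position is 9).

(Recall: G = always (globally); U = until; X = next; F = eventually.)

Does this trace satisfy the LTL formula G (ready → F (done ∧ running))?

ready → F (done ∧ running) holds at every position 0..9, and those are all positions ever visited, so G (ready → F (done ∧ running)) holds.
Positions where ready holds: 6, 7.
Check F (done ∧ running) at each: 6→ok, 7→ok.

Yes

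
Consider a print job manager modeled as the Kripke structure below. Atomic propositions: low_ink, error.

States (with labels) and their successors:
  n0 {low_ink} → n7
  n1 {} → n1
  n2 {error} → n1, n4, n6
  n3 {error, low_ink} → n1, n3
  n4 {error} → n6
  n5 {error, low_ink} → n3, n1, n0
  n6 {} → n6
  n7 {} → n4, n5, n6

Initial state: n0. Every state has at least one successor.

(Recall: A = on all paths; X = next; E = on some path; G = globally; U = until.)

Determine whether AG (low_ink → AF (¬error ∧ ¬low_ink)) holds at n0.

No

States satisfying low_ink → AF (¬error ∧ ¬low_ink): {n0, n1, n2, n4, n6, n7}.
States satisfying AG (low_ink → AF (¬error ∧ ¬low_ink)): {n1, n2, n4, n6}.
n3 is reachable from n0 and violates low_ink → AF (¬error ∧ ¬low_ink), so AG fails at n0.
n0 ∉ Sat(AG (low_ink → AF (¬error ∧ ¬low_ink))).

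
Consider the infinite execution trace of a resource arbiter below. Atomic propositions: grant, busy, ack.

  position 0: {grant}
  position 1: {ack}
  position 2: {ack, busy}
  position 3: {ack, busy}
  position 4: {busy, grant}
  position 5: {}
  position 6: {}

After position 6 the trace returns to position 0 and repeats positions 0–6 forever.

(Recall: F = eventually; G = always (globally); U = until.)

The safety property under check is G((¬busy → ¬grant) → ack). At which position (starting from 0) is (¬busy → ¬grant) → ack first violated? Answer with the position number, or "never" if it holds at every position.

Check (¬busy → ¬grant) → ack at each position in order: 0 ✓, 1 ✓, 2 ✓, 3 ✓.
At position 4 the labels are {busy, grant}, so (¬busy → ¬grant) → ack is false there. This is the first violation.

4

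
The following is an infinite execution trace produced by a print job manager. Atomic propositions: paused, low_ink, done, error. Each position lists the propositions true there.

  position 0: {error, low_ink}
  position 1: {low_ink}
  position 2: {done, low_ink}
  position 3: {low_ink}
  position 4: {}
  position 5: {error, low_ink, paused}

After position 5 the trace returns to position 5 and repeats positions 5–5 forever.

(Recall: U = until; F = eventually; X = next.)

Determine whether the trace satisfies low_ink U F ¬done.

Walking from position 0: F ¬done first holds at position 0, and low_ink holds at every earlier position along the way, so low_ink U F ¬done holds.

Holds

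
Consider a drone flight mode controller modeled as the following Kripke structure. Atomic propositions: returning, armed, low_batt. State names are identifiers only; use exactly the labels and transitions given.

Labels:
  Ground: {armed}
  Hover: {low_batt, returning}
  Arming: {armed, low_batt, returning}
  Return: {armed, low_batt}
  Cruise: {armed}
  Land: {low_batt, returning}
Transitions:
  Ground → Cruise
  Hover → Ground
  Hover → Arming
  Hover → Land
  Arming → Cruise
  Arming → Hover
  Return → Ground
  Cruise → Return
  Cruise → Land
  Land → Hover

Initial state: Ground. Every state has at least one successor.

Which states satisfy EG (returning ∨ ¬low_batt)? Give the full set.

{Ground, Hover, Arming, Cruise, Land}

States satisfying returning ∨ ¬low_batt: {Ground, Hover, Arming, Cruise, Land}.
States satisfying EG (returning ∨ ¬low_batt): {Ground, Hover, Arming, Cruise, Land}.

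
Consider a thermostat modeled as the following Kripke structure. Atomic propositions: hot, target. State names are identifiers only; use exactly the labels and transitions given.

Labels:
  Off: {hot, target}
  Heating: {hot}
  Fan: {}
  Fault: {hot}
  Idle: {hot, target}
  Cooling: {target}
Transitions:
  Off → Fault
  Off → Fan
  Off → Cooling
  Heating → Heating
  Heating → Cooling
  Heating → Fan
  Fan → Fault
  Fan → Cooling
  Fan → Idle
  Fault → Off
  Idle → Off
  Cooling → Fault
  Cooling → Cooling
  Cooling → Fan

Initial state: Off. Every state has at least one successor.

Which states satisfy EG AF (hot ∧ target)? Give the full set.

{Off, Fault, Idle}

States satisfying AF (hot ∧ target): {Off, Fault, Idle}.
States satisfying EG AF (hot ∧ target): {Off, Fault, Idle}.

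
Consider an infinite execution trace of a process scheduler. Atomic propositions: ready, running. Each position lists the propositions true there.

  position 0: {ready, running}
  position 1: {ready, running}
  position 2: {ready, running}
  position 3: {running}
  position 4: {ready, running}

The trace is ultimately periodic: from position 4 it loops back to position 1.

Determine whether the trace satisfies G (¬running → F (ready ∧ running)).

¬running → F (ready ∧ running) holds at every position 0..4, and those are all positions ever visited, so G (¬running → F (ready ∧ running)) holds.

Satisfied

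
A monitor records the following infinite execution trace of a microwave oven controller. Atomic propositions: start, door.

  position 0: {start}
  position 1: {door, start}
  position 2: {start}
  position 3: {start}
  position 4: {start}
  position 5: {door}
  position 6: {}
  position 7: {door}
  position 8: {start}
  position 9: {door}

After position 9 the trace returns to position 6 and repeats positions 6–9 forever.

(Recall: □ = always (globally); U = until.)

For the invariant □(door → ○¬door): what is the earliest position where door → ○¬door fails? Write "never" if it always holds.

never

door → ○¬door holds at every position 0..9, and those are all the positions the trace ever visits, so the invariant □(door → ○¬door) is never violated.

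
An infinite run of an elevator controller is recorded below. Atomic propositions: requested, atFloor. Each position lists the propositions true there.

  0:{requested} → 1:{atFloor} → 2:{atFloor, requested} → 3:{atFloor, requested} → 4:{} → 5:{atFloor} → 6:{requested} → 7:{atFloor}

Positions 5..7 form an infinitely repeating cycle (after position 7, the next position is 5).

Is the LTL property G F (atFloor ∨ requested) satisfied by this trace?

F (atFloor ∨ requested) holds at every position 0..7, and those are all positions ever visited, so G F (atFloor ∨ requested) holds.

Yes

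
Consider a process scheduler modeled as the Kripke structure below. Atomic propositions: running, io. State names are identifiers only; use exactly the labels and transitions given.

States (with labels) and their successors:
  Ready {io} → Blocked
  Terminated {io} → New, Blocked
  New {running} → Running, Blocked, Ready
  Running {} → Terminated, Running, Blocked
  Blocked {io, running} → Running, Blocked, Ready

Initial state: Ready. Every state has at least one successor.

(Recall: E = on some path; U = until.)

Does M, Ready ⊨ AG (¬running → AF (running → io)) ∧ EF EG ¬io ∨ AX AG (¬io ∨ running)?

Satisfied

States satisfying ¬running → AF (running → io): {Ready, Terminated, New, Running, Blocked}.
States satisfying AG (¬running → AF (running → io)): {Ready, Terminated, New, Running, Blocked}.
States satisfying EG ¬io: {New, Running}.
States satisfying EF EG ¬io: {Ready, Terminated, New, Running, Blocked}.
States satisfying AG (¬running → AF (running → io)) ∧ EF EG ¬io: {Ready, Terminated, New, Running, Blocked}.
States satisfying AG (¬io ∨ running): ∅.
States satisfying AX AG (¬io ∨ running): ∅.
States satisfying AG (¬running → AF (running → io)) ∧ EF EG ¬io ∨ AX AG (¬io ∨ running): {Ready, Terminated, New, Running, Blocked}.
Ready ∈ Sat(AG (¬running → AF (running → io)) ∧ EF EG ¬io ∨ AX AG (¬io ∨ running)).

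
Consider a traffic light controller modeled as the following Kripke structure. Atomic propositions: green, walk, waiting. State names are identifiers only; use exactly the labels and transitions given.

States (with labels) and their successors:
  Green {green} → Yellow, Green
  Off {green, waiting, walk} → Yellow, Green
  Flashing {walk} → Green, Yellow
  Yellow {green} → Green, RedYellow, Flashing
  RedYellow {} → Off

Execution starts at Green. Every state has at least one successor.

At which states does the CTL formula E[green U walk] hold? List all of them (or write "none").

{Green, Off, Flashing, Yellow}

States satisfying green: {Green, Off, Yellow}.
States satisfying walk: {Off, Flashing}.
States satisfying E[green U walk]: {Green, Off, Flashing, Yellow}.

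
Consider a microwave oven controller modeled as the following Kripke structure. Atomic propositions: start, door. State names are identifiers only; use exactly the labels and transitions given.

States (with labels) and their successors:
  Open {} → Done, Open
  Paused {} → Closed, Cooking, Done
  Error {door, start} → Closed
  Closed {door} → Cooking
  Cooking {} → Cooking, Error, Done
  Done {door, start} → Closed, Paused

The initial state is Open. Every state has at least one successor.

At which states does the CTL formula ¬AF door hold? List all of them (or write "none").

States satisfying door: {Error, Closed, Done}.
States satisfying AF door: {Error, Closed, Done}.
States satisfying ¬AF door: {Open, Paused, Cooking}.

{Open, Paused, Cooking}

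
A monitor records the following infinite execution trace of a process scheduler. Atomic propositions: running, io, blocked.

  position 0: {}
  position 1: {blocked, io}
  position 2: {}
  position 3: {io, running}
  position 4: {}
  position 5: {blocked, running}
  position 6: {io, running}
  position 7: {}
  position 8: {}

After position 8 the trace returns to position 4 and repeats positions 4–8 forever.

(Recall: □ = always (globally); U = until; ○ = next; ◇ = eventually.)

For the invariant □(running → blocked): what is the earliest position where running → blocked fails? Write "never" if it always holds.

Check running → blocked at each position in order: 0 ✓, 1 ✓, 2 ✓.
At position 3 the labels are {io, running}, so running → blocked is false there. This is the first violation.

3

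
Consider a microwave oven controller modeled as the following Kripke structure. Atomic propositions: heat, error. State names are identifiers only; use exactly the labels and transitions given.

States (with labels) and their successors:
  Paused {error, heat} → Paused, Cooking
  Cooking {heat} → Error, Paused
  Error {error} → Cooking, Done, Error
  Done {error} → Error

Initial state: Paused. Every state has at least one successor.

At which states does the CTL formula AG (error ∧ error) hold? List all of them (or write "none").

none

States satisfying error ∧ error: {Paused, Error, Done}.
States satisfying AG (error ∧ error): ∅.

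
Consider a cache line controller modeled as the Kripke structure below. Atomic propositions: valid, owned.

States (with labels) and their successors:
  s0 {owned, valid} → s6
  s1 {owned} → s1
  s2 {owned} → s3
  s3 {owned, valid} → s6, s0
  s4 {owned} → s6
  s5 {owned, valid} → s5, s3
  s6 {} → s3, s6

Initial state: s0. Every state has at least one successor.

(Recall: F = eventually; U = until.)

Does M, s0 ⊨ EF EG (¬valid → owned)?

States satisfying EG (¬valid → owned): {s1, s5}.
States satisfying EF EG (¬valid → owned): {s1, s5}.
No suitable path/successor from s0 witnesses the formula.
s0 ∉ Sat(EF EG (¬valid → owned)).

Does not hold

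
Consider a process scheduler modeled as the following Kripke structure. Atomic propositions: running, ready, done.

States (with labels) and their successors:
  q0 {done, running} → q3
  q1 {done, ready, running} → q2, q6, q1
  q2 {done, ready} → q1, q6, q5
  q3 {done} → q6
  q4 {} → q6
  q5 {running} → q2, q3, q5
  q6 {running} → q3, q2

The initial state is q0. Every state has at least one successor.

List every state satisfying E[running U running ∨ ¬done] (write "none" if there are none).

States satisfying running: {q0, q1, q5, q6}.
States satisfying running ∨ ¬done: {q0, q1, q4, q5, q6}.
States satisfying E[running U running ∨ ¬done]: {q0, q1, q4, q5, q6}.

{q0, q1, q4, q5, q6}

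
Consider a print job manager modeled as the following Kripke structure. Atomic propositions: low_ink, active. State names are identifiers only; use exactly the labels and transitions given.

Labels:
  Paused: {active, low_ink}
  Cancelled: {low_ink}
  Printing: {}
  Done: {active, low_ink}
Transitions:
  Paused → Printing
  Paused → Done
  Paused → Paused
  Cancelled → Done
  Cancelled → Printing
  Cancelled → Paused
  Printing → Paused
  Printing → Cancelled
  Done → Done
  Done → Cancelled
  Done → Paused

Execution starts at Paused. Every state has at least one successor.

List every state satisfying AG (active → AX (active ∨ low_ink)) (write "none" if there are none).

States satisfying active → AX (active ∨ low_ink): {Cancelled, Printing, Done}.
States satisfying AG (active → AX (active ∨ low_ink)): ∅.

none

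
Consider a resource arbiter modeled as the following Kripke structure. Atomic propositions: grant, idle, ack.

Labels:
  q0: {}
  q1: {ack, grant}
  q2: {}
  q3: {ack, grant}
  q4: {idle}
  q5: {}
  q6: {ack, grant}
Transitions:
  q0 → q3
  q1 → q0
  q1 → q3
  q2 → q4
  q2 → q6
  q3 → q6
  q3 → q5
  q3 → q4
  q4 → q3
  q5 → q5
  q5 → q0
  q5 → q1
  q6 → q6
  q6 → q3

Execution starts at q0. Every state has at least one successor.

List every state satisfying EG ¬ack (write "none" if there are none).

States satisfying ¬ack: {q0, q2, q4, q5}.
States satisfying EG ¬ack: {q5}.

{q5}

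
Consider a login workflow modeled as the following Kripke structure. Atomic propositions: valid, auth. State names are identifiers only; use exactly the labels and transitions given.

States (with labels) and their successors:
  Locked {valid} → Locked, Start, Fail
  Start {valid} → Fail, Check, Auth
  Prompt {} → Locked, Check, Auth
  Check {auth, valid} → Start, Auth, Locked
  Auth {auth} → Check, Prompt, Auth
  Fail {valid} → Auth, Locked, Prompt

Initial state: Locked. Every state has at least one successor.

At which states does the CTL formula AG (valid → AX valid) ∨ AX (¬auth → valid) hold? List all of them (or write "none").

{Locked, Start, Prompt, Check}

States satisfying valid → AX valid: {Locked, Prompt, Auth}.
States satisfying AG (valid → AX valid): ∅.
States satisfying ¬auth → valid: {Locked, Start, Check, Auth, Fail}.
States satisfying AX (¬auth → valid): {Locked, Start, Prompt, Check}.
States satisfying AG (valid → AX valid) ∨ AX (¬auth → valid): {Locked, Start, Prompt, Check}.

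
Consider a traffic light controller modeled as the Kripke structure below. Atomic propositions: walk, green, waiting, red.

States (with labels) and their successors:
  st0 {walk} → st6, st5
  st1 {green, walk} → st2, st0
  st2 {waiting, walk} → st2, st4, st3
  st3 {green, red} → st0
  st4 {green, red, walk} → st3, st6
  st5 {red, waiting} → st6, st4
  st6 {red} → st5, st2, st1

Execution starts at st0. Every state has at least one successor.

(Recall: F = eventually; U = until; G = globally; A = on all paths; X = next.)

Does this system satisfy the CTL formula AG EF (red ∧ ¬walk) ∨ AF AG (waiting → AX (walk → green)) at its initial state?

States satisfying EF (red ∧ ¬walk): {st0, st1, st2, st3, st4, st5, st6}.
States satisfying AG EF (red ∧ ¬walk): {st0, st1, st2, st3, st4, st5, st6}.
States satisfying AG (waiting → AX (walk → green)): ∅.
States satisfying AF AG (waiting → AX (walk → green)): ∅.
States satisfying AG EF (red ∧ ¬walk) ∨ AF AG (waiting → AX (walk → green)): {st0, st1, st2, st3, st4, st5, st6}.
st0 ∈ Sat(AG EF (red ∧ ¬walk) ∨ AF AG (waiting → AX (walk → green))).

Yes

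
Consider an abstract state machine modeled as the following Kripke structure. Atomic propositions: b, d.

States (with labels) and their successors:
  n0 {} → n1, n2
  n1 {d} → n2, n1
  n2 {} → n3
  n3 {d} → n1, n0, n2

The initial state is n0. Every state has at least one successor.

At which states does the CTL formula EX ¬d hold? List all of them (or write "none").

States satisfying ¬d: {n0, n2}.
States satisfying EX ¬d: {n0, n1, n3}.

{n0, n1, n3}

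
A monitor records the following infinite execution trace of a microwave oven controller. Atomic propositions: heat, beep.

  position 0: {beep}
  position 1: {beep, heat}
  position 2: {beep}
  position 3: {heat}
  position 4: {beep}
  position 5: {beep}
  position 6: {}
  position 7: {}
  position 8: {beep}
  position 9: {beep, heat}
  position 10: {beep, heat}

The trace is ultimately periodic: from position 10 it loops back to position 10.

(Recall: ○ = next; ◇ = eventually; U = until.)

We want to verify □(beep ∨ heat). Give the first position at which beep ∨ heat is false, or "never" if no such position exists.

6

Check beep ∨ heat at each position in order: 0 ✓, 1 ✓, 2 ✓, 3 ✓, 4 ✓, 5 ✓.
At position 6 the labels are {}, so beep ∨ heat is false there. This is the first violation.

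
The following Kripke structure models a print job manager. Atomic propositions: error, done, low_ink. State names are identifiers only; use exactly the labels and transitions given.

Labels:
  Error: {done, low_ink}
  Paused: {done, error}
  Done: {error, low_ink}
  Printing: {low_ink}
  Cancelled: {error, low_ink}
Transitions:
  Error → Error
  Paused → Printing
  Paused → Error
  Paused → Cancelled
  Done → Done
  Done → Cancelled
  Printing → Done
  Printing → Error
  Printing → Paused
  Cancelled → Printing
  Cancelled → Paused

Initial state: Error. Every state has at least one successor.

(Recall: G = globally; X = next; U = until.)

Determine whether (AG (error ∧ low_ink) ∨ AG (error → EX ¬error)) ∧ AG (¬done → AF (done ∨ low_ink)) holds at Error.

States satisfying error ∧ low_ink: {Done, Cancelled}.
States satisfying AG (error ∧ low_ink): ∅.
States satisfying error → EX ¬error: {Error, Paused, Printing, Cancelled}.
States satisfying AG (error → EX ¬error): {Error}.
States satisfying AG (error ∧ low_ink) ∨ AG (error → EX ¬error): {Error}.
States satisfying ¬done → AF (done ∨ low_ink): {Error, Paused, Done, Printing, Cancelled}.
States satisfying AG (¬done → AF (done ∨ low_ink)): {Error, Paused, Done, Printing, Cancelled}.
States satisfying (AG (error ∧ low_ink) ∨ AG (error → EX ¬error)) ∧ AG (¬done → AF (done ∨ low_ink)): {Error}.
Error ∈ Sat((AG (error ∧ low_ink) ∨ AG (error → EX ¬error)) ∧ AG (¬done → AF (done ∨ low_ink))).

Yes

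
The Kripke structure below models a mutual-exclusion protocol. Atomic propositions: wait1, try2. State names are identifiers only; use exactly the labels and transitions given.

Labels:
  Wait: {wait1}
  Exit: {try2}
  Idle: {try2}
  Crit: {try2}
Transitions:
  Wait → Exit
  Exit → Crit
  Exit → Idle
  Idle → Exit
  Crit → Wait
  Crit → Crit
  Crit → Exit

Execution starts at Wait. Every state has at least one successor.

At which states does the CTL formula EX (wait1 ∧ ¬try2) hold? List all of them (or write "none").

{Crit}

States satisfying wait1 ∧ ¬try2: {Wait}.
States satisfying EX (wait1 ∧ ¬try2): {Crit}.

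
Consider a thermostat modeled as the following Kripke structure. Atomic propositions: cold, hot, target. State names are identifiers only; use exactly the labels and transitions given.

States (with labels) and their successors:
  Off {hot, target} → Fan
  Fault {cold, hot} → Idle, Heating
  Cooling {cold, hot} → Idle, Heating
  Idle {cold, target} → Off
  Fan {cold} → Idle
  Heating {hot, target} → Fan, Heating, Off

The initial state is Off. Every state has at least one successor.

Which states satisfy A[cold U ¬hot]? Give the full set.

States satisfying cold: {Fault, Cooling, Idle, Fan}.
States satisfying ¬hot: {Idle, Fan}.
States satisfying A[cold U ¬hot]: {Idle, Fan}.

{Idle, Fan}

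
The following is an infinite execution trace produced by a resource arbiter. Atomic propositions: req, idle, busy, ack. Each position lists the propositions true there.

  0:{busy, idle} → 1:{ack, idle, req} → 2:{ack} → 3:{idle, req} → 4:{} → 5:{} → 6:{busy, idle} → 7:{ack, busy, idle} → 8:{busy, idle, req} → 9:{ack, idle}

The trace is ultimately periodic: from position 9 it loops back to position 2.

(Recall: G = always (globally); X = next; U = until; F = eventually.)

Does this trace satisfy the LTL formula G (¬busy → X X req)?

¬busy → X X req must hold at every position from 0 onward. It fails at position 2, so G (¬busy → X X req) is false.
Positions where ¬busy holds: 1, 2, 3, 4, 5, 9.
Check X X req at each: 1→ok, 2→fails, 3→fails, 4→fails, 5→fails, 9→ok.

Does not hold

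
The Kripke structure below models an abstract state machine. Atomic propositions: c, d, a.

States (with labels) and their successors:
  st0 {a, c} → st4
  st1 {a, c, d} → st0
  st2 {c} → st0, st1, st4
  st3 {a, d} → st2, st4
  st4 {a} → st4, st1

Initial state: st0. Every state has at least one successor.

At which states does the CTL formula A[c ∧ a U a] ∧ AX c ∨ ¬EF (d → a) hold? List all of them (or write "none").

{st1}

States satisfying c ∧ a: {st0, st1}.
States satisfying a: {st0, st1, st3, st4}.
States satisfying A[c ∧ a U a]: {st0, st1, st3, st4}.
States satisfying c: {st0, st1, st2}.
States satisfying AX c: {st1}.
States satisfying A[c ∧ a U a] ∧ AX c: {st1}.
States satisfying d → a: {st0, st1, st2, st3, st4}.
States satisfying EF (d → a): {st0, st1, st2, st3, st4}.
States satisfying ¬EF (d → a): ∅.
States satisfying A[c ∧ a U a] ∧ AX c ∨ ¬EF (d → a): {st1}.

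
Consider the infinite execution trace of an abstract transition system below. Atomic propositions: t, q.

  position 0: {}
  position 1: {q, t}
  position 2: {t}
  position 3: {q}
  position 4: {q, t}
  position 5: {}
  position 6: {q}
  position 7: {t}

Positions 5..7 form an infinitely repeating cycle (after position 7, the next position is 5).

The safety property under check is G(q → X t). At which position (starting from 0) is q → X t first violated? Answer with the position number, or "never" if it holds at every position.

Check q → X t at each position in order: 0 ✓, 1 ✓, 2 ✓, 3 ✓.
At position 4 the labels are {q, t} and the next position 5 has {}, so q → X t is false there. This is the first violation.

4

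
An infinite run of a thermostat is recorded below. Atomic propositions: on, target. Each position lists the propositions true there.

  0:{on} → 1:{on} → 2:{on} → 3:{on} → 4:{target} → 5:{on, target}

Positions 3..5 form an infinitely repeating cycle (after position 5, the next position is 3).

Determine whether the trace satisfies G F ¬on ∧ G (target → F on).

Satisfied

F ¬on holds at every position 0..5, and those are all positions ever visited, so G F ¬on holds.
target → F on holds at every position 0..5, and those are all positions ever visited, so G (target → F on) holds.
Positions where target holds: 4, 5.
Check F on at each: 4→ok, 5→ok.
At position 0: G F ¬on is true; G (target → F on) is true; so G F ¬on ∧ G (target → F on) is true.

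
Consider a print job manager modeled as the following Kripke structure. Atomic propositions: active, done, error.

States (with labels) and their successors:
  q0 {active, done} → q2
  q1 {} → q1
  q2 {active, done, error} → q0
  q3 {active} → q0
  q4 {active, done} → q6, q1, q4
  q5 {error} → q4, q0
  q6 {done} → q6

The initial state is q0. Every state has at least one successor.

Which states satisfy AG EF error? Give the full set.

{q0, q2, q3}

States satisfying EF error: {q0, q2, q3, q5}.
States satisfying AG EF error: {q0, q2, q3}.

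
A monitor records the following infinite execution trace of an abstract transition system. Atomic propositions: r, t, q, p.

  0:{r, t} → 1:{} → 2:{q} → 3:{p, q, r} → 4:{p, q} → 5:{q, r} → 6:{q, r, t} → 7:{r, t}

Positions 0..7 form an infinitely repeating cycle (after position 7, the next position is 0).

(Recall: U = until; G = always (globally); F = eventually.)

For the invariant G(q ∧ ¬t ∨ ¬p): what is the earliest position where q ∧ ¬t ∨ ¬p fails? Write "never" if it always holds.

never

q ∧ ¬t ∨ ¬p holds at every position 0..7, and those are all the positions the trace ever visits, so the invariant G(q ∧ ¬t ∨ ¬p) is never violated.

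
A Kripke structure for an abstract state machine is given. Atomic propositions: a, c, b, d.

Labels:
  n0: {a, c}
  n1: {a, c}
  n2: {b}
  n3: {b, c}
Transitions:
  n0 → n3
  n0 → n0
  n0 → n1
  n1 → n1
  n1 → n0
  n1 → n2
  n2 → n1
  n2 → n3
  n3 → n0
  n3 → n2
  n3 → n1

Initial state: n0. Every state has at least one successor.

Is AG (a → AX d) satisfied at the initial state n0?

States satisfying a → AX d: {n2, n3}.
States satisfying AG (a → AX d): ∅.
n0 is reachable from n0 and violates a → AX d, so AG fails at n0.
n0 ∉ Sat(AG (a → AX d)).

Violated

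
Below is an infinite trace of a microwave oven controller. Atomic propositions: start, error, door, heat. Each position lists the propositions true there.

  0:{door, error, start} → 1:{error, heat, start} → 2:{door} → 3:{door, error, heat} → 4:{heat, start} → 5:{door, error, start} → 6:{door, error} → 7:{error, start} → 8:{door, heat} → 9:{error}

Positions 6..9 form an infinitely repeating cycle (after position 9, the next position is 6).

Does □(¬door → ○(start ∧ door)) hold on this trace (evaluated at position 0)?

¬door → ○(start ∧ door) must hold at every position from 0 onward. It fails at position 1, so □(¬door → ○(start ∧ door)) is false.
Positions where ¬door holds: 1, 4, 7, 9.
Check ○(start ∧ door) at each: 1→fails, 4→ok, 7→fails, 9→fails.

Violated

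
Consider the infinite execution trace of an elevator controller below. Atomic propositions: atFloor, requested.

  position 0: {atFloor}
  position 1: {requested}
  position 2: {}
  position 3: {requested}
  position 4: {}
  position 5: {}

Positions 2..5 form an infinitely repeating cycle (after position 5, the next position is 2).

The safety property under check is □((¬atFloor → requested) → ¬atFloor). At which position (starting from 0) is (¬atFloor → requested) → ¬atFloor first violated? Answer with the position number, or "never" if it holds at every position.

0

At position 0 the labels are {atFloor}, so (¬atFloor → requested) → ¬atFloor is false there. This is the first violation.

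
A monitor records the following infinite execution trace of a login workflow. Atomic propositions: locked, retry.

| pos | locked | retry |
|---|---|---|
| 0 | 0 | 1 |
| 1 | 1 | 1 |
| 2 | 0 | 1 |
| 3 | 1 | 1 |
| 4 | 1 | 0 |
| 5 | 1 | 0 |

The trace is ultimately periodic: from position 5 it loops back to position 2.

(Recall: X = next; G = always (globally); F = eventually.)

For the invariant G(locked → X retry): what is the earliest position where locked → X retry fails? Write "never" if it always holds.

3

Check locked → X retry at each position in order: 0 ✓, 1 ✓, 2 ✓.
At position 3 the labels are {locked, retry} and the next position 4 has {locked}, so locked → X retry is false there. This is the first violation.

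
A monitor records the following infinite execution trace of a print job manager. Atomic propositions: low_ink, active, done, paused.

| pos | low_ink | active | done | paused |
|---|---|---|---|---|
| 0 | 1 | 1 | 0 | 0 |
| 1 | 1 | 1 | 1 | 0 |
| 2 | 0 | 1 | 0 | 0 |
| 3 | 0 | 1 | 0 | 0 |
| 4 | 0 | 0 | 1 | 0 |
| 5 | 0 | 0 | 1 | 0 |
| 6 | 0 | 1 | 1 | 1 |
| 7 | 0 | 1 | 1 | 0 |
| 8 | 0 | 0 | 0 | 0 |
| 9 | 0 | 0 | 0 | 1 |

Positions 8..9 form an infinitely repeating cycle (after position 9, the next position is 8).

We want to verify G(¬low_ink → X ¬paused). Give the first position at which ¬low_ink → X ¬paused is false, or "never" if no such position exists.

Check ¬low_ink → X ¬paused at each position in order: 0 ✓, 1 ✓, 2 ✓, 3 ✓, 4 ✓.
At position 5 the labels are {done} and the next position 6 has {active, done, paused}, so ¬low_ink → X ¬paused is false there. This is the first violation.

5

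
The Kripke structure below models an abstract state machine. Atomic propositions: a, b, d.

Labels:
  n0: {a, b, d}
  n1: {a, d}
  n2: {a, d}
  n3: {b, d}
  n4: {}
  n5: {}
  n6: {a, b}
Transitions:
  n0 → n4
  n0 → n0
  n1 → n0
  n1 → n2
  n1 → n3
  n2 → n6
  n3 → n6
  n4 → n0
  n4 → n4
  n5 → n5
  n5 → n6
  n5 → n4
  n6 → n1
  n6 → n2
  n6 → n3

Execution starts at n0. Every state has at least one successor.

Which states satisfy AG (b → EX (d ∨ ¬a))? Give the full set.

States satisfying b → EX (d ∨ ¬a): {n0, n1, n2, n4, n5, n6}.
States satisfying AG (b → EX (d ∨ ¬a)): {n0, n4}.

{n0, n4}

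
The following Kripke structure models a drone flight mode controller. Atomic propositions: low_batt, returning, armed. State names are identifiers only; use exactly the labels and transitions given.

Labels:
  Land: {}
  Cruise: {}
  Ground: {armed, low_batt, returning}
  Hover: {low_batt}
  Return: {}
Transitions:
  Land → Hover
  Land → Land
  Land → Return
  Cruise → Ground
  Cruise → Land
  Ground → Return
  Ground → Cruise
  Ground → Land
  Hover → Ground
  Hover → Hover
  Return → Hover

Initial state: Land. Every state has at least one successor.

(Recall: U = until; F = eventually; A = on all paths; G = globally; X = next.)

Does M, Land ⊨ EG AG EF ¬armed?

States satisfying AG EF ¬armed: {Land, Cruise, Ground, Hover, Return}.
States satisfying EG AG EF ¬armed: {Land, Cruise, Ground, Hover, Return}.
Land ∈ Sat(EG AG EF ¬armed).

Yes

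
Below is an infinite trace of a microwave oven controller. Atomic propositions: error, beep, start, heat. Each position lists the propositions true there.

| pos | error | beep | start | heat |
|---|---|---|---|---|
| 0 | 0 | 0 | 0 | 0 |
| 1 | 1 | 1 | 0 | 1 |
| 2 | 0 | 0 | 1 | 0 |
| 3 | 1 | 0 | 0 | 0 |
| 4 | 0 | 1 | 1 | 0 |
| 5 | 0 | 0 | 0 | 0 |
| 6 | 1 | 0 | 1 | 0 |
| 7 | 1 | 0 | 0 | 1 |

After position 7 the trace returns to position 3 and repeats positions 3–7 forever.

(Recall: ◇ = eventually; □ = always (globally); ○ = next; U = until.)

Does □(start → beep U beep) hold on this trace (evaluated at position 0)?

Does not hold

start → beep U beep must hold at every position from 0 onward. It fails at position 2, so □(start → beep U beep) is false.
Positions where start holds: 2, 4, 6.
Check beep U beep at each: 2→fails, 4→ok, 6→fails.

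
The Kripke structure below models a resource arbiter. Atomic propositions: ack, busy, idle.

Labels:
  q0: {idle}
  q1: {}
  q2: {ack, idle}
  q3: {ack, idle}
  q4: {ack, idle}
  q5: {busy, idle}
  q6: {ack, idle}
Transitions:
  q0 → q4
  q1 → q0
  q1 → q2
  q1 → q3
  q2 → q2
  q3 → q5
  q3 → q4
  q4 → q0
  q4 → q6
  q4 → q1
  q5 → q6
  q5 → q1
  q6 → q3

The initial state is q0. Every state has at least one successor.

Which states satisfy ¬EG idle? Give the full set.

{q1}

States satisfying idle: {q0, q2, q3, q4, q5, q6}.
States satisfying EG idle: {q0, q2, q3, q4, q5, q6}.
States satisfying ¬EG idle: {q1}.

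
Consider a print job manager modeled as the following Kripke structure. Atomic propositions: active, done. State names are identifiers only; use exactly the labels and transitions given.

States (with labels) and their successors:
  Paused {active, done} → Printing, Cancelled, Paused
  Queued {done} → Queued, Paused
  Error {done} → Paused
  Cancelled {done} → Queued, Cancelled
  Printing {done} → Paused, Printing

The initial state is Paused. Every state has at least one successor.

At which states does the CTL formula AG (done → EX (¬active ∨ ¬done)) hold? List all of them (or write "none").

{Paused, Queued, Cancelled, Printing}

States satisfying done → EX (¬active ∨ ¬done): {Paused, Queued, Cancelled, Printing}.
States satisfying AG (done → EX (¬active ∨ ¬done)): {Paused, Queued, Cancelled, Printing}.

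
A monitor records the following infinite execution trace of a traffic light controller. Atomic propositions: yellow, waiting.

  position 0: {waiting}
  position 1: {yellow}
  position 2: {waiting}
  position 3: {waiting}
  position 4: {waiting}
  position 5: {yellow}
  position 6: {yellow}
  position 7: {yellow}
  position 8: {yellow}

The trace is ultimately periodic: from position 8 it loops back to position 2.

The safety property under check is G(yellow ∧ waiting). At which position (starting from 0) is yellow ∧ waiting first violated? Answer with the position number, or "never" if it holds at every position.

0

At position 0 the labels are {waiting}, so yellow ∧ waiting is false there. This is the first violation.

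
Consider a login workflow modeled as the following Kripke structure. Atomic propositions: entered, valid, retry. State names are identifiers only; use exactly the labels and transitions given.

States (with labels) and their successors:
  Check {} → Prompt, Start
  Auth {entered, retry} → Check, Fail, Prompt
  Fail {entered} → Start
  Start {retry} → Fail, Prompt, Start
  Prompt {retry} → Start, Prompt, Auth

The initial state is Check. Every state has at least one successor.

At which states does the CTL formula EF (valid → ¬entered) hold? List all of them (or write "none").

{Check, Auth, Fail, Start, Prompt}

States satisfying valid → ¬entered: {Check, Auth, Fail, Start, Prompt}.
States satisfying EF (valid → ¬entered): {Check, Auth, Fail, Start, Prompt}.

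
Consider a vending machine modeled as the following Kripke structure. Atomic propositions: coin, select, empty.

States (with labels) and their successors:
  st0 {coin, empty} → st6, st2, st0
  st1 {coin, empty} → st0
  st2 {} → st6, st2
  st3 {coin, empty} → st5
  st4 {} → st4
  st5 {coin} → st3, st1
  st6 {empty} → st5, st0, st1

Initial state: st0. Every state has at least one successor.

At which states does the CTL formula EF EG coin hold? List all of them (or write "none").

States satisfying EG coin: {st0, st1, st3, st5}.
States satisfying EF EG coin: {st0, st1, st2, st3, st5, st6}.

{st0, st1, st2, st3, st5, st6}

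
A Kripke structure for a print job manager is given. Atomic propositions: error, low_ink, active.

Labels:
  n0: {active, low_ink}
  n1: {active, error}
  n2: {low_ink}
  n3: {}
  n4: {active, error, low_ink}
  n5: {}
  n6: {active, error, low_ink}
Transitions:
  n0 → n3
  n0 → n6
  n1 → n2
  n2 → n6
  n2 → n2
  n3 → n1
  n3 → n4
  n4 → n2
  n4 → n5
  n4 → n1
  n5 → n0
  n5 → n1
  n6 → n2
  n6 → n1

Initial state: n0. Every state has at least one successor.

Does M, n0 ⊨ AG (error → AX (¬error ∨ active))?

Yes

States satisfying error → AX (¬error ∨ active): {n0, n1, n2, n3, n4, n5, n6}.
States satisfying AG (error → AX (¬error ∨ active)): {n0, n1, n2, n3, n4, n5, n6}.
Every state reachable from n0 satisfies error → AX (¬error ∨ active).
n0 ∈ Sat(AG (error → AX (¬error ∨ active))).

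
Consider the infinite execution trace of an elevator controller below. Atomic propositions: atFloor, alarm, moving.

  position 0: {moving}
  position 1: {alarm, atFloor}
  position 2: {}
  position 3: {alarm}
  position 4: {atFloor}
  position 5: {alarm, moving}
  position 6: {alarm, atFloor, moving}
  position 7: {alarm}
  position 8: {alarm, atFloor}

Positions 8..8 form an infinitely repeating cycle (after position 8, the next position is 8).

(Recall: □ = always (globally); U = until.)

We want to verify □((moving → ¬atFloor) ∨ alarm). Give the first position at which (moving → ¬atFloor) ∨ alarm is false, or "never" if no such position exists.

never

(moving → ¬atFloor) ∨ alarm holds at every position 0..8, and those are all the positions the trace ever visits, so the invariant □((moving → ¬atFloor) ∨ alarm) is never violated.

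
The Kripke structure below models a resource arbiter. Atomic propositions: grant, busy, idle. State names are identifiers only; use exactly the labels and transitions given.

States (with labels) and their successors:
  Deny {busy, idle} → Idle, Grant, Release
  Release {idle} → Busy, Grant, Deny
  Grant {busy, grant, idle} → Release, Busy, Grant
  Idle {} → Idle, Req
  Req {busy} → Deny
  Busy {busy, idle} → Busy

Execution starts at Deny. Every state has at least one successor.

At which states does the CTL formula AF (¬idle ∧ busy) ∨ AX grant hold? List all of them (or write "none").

States satisfying ¬idle ∧ busy: {Req}.
States satisfying AF (¬idle ∧ busy): {Req}.
States satisfying grant: {Grant}.
States satisfying AX grant: ∅.
States satisfying AF (¬idle ∧ busy) ∨ AX grant: {Req}.

{Req}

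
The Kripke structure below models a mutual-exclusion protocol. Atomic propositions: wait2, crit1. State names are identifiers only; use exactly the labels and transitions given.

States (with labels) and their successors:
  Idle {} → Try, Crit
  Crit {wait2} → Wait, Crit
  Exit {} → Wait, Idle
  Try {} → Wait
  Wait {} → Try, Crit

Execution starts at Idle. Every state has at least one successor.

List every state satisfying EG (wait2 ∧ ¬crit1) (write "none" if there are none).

States satisfying wait2 ∧ ¬crit1: {Crit}.
States satisfying EG (wait2 ∧ ¬crit1): {Crit}.

{Crit}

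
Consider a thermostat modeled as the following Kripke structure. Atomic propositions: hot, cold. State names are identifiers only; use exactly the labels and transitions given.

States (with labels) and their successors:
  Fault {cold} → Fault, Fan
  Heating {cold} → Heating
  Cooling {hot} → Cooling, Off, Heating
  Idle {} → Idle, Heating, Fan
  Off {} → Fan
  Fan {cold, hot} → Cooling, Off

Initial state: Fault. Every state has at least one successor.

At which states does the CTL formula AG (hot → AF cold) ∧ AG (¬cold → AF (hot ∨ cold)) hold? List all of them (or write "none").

States satisfying hot → AF cold: {Fault, Heating, Idle, Off, Fan}.
States satisfying AG (hot → AF cold): {Heating}.
States satisfying ¬cold → AF (hot ∨ cold): {Fault, Heating, Cooling, Off, Fan}.
States satisfying AG (¬cold → AF (hot ∨ cold)): {Fault, Heating, Cooling, Off, Fan}.
States satisfying AG (hot → AF cold) ∧ AG (¬cold → AF (hot ∨ cold)): {Heating}.

{Heating}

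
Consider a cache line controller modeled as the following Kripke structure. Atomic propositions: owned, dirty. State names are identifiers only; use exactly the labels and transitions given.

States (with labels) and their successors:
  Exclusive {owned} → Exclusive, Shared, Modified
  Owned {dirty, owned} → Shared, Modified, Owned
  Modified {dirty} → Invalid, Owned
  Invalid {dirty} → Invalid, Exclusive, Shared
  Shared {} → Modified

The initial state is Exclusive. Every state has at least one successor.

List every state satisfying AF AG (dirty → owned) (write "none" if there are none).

none

States satisfying AG (dirty → owned): ∅.
States satisfying AF AG (dirty → owned): ∅.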